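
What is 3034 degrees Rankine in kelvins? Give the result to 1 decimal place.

°R = K × 9/5.
Applying the formula gives 1685.6 K.

1685.6 K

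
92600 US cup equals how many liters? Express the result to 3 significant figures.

1 US cup = 0.236588 liters.
So 92600 × 0.236588 ≈ 21900 L.

21900 L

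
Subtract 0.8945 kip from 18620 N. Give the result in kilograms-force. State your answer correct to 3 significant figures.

1490 kgf

18620 N = 1898.71 kgf and 0.8945 kip = 405.738 kgf.
1898.71 − 405.738 ≈ 1490 kgf.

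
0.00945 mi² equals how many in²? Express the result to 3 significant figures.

3.79 × 10^7 in²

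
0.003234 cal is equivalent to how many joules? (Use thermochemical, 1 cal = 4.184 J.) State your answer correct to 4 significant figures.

0.01353 J

1 calorie = 4.18400 J.
Then 0.003234 × 4.18400 ≈ 0.01353 J.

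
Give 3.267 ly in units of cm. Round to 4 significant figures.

3.091e+18 cm

1 light-year = 9.46073e+17 cm.
Thus 3.267 × 9.46073e+17 ≈ 3.091e+18 cm.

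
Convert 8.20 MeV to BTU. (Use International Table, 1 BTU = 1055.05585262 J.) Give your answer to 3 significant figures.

1 MeV = 1.51857e-16 British thermal units.
Then 8.20 × 1.51857e-16 ≈ 1.25e-15 BTU.

1.25e-15 British thermal units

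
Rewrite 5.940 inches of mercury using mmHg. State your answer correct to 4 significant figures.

150.9 millimeters of mercury

1 inch of mercury = 25.4000 millimeters of mercury.
So 5.940 × 25.4000 ≈ 150.9 mmHg.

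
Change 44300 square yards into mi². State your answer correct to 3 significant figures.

1 yd² = 3.22831e-7 square miles.
44300 × 3.22831e-7 ≈ 0.0143 mi².

0.0143 mi²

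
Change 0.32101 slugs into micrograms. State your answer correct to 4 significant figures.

1 slug = 1.45939e+10 μg.
0.32101 × 1.45939e+10 ≈ 4.685e+9 μg.

4.685e+9 μg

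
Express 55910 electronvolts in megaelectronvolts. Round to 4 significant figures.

0.05591 megaelectronvolts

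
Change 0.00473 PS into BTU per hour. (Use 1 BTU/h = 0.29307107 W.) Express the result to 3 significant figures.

11.9 BTU per hour

1 metric horsepower = 2509.63 BTU/h.
0.00473 × 2509.63 ≈ 11.9 BTU/h.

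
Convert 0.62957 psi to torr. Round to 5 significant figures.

1 pound per square inch = 51.7149 torr.
0.62957 × 51.7149 ≈ 32.558 torr.

32.558 torr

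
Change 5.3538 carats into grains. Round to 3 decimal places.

16.524 gr

1 carat = 3.08647 gr.
Thus 5.3538 × 3.08647 ≈ 16.524 gr.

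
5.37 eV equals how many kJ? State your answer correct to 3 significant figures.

1 eV = 1.60218 × 10^-22 kilojoules.
So 5.37 × 1.60218 × 10^-22 ≈ 8.60 × 10^-22 kJ.

8.60 × 10^-22 kilojoules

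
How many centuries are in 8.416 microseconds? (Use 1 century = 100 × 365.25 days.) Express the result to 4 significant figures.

2.667 × 10^-15 centuries

1 μs = 3.16881 × 10^-16 century.
So 8.416 × 3.16881 × 10^-16 ≈ 2.667 × 10^-15 century.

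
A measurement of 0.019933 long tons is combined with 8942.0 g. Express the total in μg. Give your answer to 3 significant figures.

0.019933 long ton = 2.02529e+10 μg and 8942.0 g = 8.94200e+9 μg.
2.02529e+10 + 8.94200e+9 ≈ 2.92e+10 μg.

2.92e+10 micrograms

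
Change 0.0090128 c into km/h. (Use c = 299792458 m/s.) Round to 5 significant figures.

9.7271e+6 km/h

1 c = 1.07925e+9 kilometers per hour.
So 0.0090128 × 1.07925e+9 ≈ 9.7271e+6 km/h.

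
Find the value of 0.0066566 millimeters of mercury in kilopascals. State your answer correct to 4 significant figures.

1 millimeter of mercury = 0.133322 kilopascals.
So 0.0066566 × 0.133322 ≈ 0.0008875 kPa.

0.0008875 kilopascals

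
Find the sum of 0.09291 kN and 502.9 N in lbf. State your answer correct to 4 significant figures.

0.09291 kN = 20.8870 lbf and 502.9 N = 113.056 lbf.
20.8870 + 113.056 ≈ 133.9 lbf.

133.9 pounds-force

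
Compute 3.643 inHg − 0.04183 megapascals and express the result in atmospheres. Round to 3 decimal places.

-0.291 atmospheres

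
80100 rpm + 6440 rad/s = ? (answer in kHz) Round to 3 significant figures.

80100 rpm = 1.33500 kHz and 6440 rad/s = 1.02496 kHz.
1.33500 + 1.02496 ≈ 2.36 kHz.

2.36 kilohertz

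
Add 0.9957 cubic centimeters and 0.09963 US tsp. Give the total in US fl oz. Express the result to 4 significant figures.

0.05027 US fluid ounces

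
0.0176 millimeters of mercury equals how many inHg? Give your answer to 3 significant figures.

1 mmHg = 0.0393701 inHg.
Then 0.0176 × 0.0393701 ≈ 0.000693 inHg.

0.000693 inHg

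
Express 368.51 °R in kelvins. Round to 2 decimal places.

204.73 kelvins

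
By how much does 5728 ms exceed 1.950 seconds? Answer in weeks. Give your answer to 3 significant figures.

5728 ms = 9.47090e-6 wk and 1.950 s = 3.22421e-6 wk.
9.47090e-6 − 3.22421e-6 ≈ 6.25e-6 wk.

6.25e-6 weeks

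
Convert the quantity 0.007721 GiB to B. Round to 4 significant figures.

8.290e+6 B

1 gibibyte = 1.07374e+9 B.
Thus 0.007721 × 1.07374e+9 ≈ 8.290e+6 B.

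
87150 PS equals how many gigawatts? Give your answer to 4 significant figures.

1 PS = 7.35499 × 10^-7 GW.
87150 × 7.35499 × 10^-7 ≈ 0.06410 GW.

0.06410 GW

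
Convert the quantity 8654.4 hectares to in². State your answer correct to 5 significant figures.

1.3414e+11 in²

1 hectare = 1.55000e+7 in².
8654.4 × 1.55000e+7 ≈ 1.3414e+11 in².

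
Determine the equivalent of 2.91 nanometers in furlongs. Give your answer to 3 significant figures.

1 nm = 4.97097e-12 furlong.
Then 2.91 × 4.97097e-12 ≈ 1.45e-11 furlong.

1.45e-11 furlong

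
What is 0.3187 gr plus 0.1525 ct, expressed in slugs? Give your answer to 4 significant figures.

3.505e-6 slug

0.3187 gr = 1.41507e-6 slug and 0.1525 ct = 2.08991e-6 slug.
1.41507e-6 + 2.08991e-6 ≈ 3.505e-6 slug.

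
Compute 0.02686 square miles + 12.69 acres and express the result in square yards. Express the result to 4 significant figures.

144600 yd²

0.02686 mi² = 83201.5 yd² and 12.69 acre = 61419.6 yd².
83201.5 + 61419.6 ≈ 144600 yd².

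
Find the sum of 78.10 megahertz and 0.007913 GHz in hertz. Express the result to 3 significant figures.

8.60e+7 Hz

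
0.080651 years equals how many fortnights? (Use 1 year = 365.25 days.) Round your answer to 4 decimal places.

1 yr = 26.0893 fortnights.
Thus 0.080651 × 26.0893 ≈ 2.1041 fortnight.

2.1041 fortnight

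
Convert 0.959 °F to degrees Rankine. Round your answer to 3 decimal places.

°R = °F + 459.67.
Applying the formula gives 460.629 °R.

460.629 °R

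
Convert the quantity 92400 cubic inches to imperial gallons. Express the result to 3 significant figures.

1 in³ = 0.00360465 imp gal.
Thus 92400 × 0.00360465 ≈ 333 imp gal.

333 imperial gallons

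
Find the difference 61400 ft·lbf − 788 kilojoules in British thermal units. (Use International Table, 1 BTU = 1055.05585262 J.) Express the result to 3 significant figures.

-668 British thermal units

61400 ft·lbf = 78.9031 BTU and 788 kJ = 746.880 BTU.
78.9031 − 746.880 ≈ -668 BTU.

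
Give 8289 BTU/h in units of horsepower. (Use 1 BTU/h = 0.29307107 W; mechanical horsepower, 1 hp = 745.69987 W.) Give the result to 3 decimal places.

3.258 hp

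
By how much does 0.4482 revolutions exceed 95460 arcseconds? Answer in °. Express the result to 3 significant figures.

135 degrees

0.4482 rev = 161.352 ° and 95460 arcsec = 26.5167 °.
161.352 − 26.5167 ≈ 135 °.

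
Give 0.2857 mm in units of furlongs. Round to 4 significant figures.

1.420e-6 furlong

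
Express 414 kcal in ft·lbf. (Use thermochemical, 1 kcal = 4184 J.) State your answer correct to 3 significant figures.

1 kcal = 3085.96 ft·lbf.
So 414 × 3085.96 ≈ 1.28 × 10^6 ft·lbf.

1.28 × 10^6 ft·lbf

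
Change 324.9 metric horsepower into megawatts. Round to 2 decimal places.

0.24 MW

1 metric horsepower = 0.000735499 MW.
So 324.9 × 0.000735499 ≈ 0.24 MW.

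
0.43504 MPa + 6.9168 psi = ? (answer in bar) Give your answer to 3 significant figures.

0.43504 MPa = 4.35040 bar and 6.9168 psi = 0.476897 bar.
4.35040 + 0.476897 ≈ 4.83 bar.

4.83 bar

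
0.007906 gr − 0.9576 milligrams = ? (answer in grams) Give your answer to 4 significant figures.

0.007906 gr = 0.000512300 g and 0.9576 mg = 0.000957600 g.
0.000512300 − 0.000957600 ≈ -0.0004453 g.

-0.0004453 g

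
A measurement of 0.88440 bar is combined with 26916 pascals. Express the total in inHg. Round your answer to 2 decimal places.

0.88440 bar = 26.1163 inHg and 26916 Pa = 7.94829 inHg.
26.1163 + 7.94829 ≈ 34.06 inHg.

34.06 inHg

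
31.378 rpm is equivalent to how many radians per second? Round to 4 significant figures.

1 rpm = 0.104720 radians per second.
Thus 31.378 × 0.104720 ≈ 3.286 rad/s.

3.286 rad/s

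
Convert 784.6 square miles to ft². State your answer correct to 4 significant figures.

2.187 × 10^10 ft²

1 mi² = 2.78784 × 10^7 ft².
784.6 × 2.78784 × 10^7 ≈ 2.187 × 10^10 ft².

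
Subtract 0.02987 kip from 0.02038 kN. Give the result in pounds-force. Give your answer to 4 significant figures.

-25.29 lbf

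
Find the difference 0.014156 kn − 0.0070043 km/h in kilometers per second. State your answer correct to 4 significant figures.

5.337e-6 km/s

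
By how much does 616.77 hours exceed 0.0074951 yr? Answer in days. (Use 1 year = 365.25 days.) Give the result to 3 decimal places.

616.77 h = 25.69875 d and 0.0074951 yr = 2.737585 d.
25.69875 − 2.737585 ≈ 22.961 d.

22.961 days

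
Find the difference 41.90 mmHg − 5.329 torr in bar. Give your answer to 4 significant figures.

0.04876 bar

41.90 mmHg = 0.0558621 bar and 5.329 torr = 0.00710475 bar.
0.0558621 − 0.00710475 ≈ 0.04876 bar.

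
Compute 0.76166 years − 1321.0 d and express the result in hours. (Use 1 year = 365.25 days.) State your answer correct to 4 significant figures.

0.76166 yr = 6676.71 h and 1321.0 d = 31704.0 h.
6676.71 − 31704.0 ≈ -25030 h.

-25030 hours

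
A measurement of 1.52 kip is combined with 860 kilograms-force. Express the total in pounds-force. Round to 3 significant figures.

3420 lbf

1.52 kip = 1520.00 lbf and 860 kgf = 1895.98 lbf.
1520.00 + 1895.98 ≈ 3420 lbf.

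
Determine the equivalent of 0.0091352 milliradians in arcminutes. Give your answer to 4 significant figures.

0.03140 arcmin

1 mrad = 3.43775 arcminutes.
So 0.0091352 × 3.43775 ≈ 0.03140 arcmin.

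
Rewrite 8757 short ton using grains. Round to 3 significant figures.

1.23e+11 gr

1 short ton = 1.40000e+7 gr.
Then 8757 × 1.40000e+7 ≈ 1.23e+11 gr.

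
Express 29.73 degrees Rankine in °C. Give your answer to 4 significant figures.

-256.6 °C

°R = (°C + 273.15) × 9/5.
Applying the formula gives -256.6 °C.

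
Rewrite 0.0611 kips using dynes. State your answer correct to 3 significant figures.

2.72 × 10^7 dynes

1 kip = 4.44822 × 10^8 dyn.
0.0611 × 4.44822 × 10^8 ≈ 2.72 × 10^7 dyn.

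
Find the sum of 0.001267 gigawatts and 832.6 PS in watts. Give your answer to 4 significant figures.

1.879e+6 watts

0.001267 GW = 1.26700e+6 W and 832.6 PS = 612376 W.
1.26700e+6 + 612376 ≈ 1.879e+6 W.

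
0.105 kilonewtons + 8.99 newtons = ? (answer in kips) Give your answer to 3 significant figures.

0.105 kN = 0.0236049 kip and 8.99 N = 0.00202103 kip.
0.0236049 + 0.00202103 ≈ 0.0256 kip.

0.0256 kips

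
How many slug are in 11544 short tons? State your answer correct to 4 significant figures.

1 short ton = 62.1619 slug.
Then 11544 × 62.1619 ≈ 717600 slug.

717600 slug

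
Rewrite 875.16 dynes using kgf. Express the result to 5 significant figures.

0.00089241 kgf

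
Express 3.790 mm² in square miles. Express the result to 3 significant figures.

1.46 × 10^-12 mi²

1 square millimeter = 3.86102 × 10^-13 square miles.
Thus 3.790 × 3.86102 × 10^-13 ≈ 1.46 × 10^-12 mi².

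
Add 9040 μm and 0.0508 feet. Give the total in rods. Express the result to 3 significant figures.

0.00488 rods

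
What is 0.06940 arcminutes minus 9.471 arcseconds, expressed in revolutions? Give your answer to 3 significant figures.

-4.09e-6 revolutions

0.06940 arcmin = 3.21296e-6 rev and 9.471 arcsec = 7.30787e-6 rev.
3.21296e-6 − 7.30787e-6 ≈ -4.09e-6 rev.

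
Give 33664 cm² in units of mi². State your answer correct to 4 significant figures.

1.300e-6 square miles

1 square centimeter = 3.86102e-11 mi².
So 33664 × 3.86102e-11 ≈ 1.300e-6 mi².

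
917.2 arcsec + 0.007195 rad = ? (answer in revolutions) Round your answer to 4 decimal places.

0.0019 rev

917.2 arcsec = 0.000707716 rev and 0.007195 rad = 0.00114512 rev.
0.000707716 + 0.00114512 ≈ 0.0019 rev.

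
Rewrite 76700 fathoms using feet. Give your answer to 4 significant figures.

1 fathom = 6.00000 feet.
Then 76700 × 6.00000 ≈ 460200 ft.

460200 ft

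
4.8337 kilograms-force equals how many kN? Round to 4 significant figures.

1 kgf = 0.00980665 kN.
Thus 4.8337 × 0.00980665 ≈ 0.04740 kN.

0.04740 kilonewtons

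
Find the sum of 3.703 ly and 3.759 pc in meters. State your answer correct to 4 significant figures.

1.510 × 10^17 m

3.703 ly = 3.50331 × 10^16 m and 3.759 pc = 1.15991 × 10^17 m.
3.50331 × 10^16 + 1.15991 × 10^17 ≈ 1.510 × 10^17 m.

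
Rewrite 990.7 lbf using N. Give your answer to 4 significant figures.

4407 N

1 lbf = 4.44822 newtons.
So 990.7 × 4.44822 ≈ 4407 N.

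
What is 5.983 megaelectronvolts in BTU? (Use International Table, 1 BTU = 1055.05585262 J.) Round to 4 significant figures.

1 MeV = 1.51857e-16 BTU.
Then 5.983 × 1.51857e-16 ≈ 9.086e-16 BTU.

9.086e-16 BTU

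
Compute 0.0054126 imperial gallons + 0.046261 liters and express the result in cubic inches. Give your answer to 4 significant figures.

4.325 cubic inches

0.0054126 imp gal = 1.50156 in³ and 0.046261 L = 2.82302 in³.
1.50156 + 2.82302 ≈ 4.325 in³.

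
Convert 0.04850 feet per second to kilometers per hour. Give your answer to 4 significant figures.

1 ft/s = 1.09728 kilometers per hour.
Thus 0.04850 × 1.09728 ≈ 0.05322 km/h.

0.05322 km/h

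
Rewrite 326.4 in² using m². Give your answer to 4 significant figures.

1 square inch = 0.000645160 m².
Then 326.4 × 0.000645160 ≈ 0.2106 m².

0.2106 m²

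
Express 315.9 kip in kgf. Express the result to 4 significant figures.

143300 kilograms-force

1 kip = 453.592 kgf.
Thus 315.9 × 453.592 ≈ 143300 kgf.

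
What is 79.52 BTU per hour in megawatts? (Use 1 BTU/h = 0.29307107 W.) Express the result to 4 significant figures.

1 BTU/h = 2.93071e-7 megawatts.
Thus 79.52 × 2.93071e-7 ≈ 2.331e-5 MW.

2.331e-5 megawatts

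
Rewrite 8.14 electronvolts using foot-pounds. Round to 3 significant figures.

9.62 × 10^-19 ft·lbf

1 electronvolt = 1.18170 × 10^-19 ft·lbf.
8.14 × 1.18170 × 10^-19 ≈ 9.62 × 10^-19 ft·lbf.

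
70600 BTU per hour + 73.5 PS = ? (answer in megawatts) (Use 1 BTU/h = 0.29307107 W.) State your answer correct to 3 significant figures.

0.0747 megawatts

70600 BTU/h = 0.02069082 MW and 73.5 PS = 0.05405916 MW.
0.02069082 + 0.05405916 ≈ 0.0747 MW.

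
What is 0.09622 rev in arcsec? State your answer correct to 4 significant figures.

1 rev = 1.29600 × 10^6 arcseconds.
So 0.09622 × 1.29600 × 10^6 ≈ 124700 arcsec.

124700 arcsec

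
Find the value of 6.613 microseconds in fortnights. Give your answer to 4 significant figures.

1 μs = 8.26720 × 10^-13 fortnights.
6.613 × 8.26720 × 10^-13 ≈ 5.467 × 10^-12 fortnight.

5.467 × 10^-12 fortnight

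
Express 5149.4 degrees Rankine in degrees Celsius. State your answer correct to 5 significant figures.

°R = (°C + 273.15) × 9/5.
Applying the formula gives 2587.6 °C.

2587.6 degrees Celsius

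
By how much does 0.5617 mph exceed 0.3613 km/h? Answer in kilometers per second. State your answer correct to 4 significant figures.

0.5617 mph = 0.000251102 km/s and 0.3613 km/h = 0.000100361 km/s.
0.000251102 − 0.000100361 ≈ 0.0001507 km/s.

0.0001507 kilometers per second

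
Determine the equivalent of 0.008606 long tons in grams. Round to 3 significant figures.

1 long ton = 1.01605e+6 g.
Then 0.008606 × 1.01605e+6 ≈ 8740 g.

8740 g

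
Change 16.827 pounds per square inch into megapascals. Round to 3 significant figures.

0.116 megapascals

1 pound per square inch = 0.00689476 megapascals.
Thus 16.827 × 0.00689476 ≈ 0.116 MPa.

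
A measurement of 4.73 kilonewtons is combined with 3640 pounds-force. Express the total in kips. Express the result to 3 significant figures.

4.73 kN = 1.06335 kip and 3640 lbf = 3.64000 kip.
1.06335 + 3.64000 ≈ 4.70 kip.

4.70 kips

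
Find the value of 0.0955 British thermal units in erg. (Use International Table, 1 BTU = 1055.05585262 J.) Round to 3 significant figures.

1.01e+9 ergs

1 BTU = 1.05506e+10 erg.
0.0955 × 1.05506e+10 ≈ 1.01e+9 erg.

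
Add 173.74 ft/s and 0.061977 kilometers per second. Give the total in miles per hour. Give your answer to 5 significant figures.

257.10 mph

173.74 ft/s = 118.459 mph and 0.061977 km/s = 138.639 mph.
118.459 + 138.639 ≈ 257.10 mph.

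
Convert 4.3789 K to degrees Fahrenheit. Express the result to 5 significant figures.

K = (°F + 459.67) × 5/9.
Applying the formula gives -451.79 °F.

-451.79 degrees Fahrenheit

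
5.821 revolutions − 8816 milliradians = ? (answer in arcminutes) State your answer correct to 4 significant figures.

95430 arcmin

5.821 rev = 125734 arcmin and 8816 mrad = 30307.2 arcmin.
125734 − 30307.2 ≈ 95430 arcmin.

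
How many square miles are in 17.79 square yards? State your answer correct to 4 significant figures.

1 yd² = 3.22831 × 10^-7 mi².
Thus 17.79 × 3.22831 × 10^-7 ≈ 5.743 × 10^-6 mi².

5.743 × 10^-6 mi²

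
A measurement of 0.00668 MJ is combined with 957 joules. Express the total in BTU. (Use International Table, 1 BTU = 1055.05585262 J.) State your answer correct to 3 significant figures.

0.00668 MJ = 6.33142 BTU and 957 J = 0.907061 BTU.
6.33142 + 0.907061 ≈ 7.24 BTU.

7.24 BTU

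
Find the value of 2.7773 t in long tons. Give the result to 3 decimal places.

1 metric ton = 0.984207 long ton.
2.7773 × 0.984207 ≈ 2.733 long ton.

2.733 long ton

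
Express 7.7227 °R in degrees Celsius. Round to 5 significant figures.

°R = (°C + 273.15) × 9/5.
Applying the formula gives -268.86 °C.

-268.86 degrees Celsius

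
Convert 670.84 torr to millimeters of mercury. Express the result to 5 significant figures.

670.84 millimeters of mercury

1 torr = 1.00000 mmHg.
670.84 × 1.00000 ≈ 670.84 mmHg.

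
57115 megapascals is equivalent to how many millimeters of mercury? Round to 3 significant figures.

1 megapascal = 7500.62 mmHg.
Thus 57115 × 7500.62 ≈ 4.28 × 10^8 mmHg.

4.28 × 10^8 millimeters of mercury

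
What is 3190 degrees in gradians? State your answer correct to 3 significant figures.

3540 gradians

1 ° = 1.11111 grad.
Thus 3190 × 1.11111 ≈ 3540 grad.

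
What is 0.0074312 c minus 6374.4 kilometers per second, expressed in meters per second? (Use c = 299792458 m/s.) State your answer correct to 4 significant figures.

-4.147e+6 meters per second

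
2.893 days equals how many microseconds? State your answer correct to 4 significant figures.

1 d = 8.64000e+10 microseconds.
So 2.893 × 8.64000e+10 ≈ 2.500e+11 μs.

2.500e+11 μs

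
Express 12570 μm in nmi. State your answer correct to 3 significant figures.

6.79 × 10^-6 nmi

1 μm = 5.39957 × 10^-10 nautical miles.
So 12570 × 5.39957 × 10^-10 ≈ 6.79 × 10^-6 nmi.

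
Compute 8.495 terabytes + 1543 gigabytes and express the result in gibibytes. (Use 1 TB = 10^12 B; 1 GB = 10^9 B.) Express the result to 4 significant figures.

9349 GiB

8.495 TB = 7911.59 GiB and 1543 GB = 1437.03 GiB.
7911.59 + 1437.03 ≈ 9349 GiB.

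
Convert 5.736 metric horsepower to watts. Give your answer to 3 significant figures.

4220 watts

1 metric horsepower = 735.499 W.
Then 5.736 × 735.499 ≈ 4220 W.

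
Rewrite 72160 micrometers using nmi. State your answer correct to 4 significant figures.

1 micrometer = 5.39957 × 10^-10 nmi.
Thus 72160 × 5.39957 × 10^-10 ≈ 3.896 × 10^-5 nmi.

3.896 × 10^-5 nmi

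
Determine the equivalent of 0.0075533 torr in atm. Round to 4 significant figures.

9.939 × 10^-6 atmospheres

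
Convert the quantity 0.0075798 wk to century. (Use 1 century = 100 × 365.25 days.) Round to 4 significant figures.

1 wk = 0.000191650 century.
0.0075798 × 0.000191650 ≈ 1.453 × 10^-6 century.

1.453 × 10^-6 centuries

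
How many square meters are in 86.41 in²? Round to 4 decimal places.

0.0557 m²

1 in² = 0.000645160 square meters.
Thus 86.41 × 0.000645160 ≈ 0.0557 m².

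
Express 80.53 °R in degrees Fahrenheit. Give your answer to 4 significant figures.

-379.1 °F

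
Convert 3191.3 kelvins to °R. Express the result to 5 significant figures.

5744.3 degrees Rankine

°R = K × 9/5.
Applying the formula gives 5744.3 °R.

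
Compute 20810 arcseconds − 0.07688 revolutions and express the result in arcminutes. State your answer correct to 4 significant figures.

-1314 arcmin

20810 arcsec = 346.833 arcmin and 0.07688 rev = 1660.61 arcmin.
346.833 − 1660.61 ≈ -1314 arcmin.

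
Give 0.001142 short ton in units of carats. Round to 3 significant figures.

5180 carats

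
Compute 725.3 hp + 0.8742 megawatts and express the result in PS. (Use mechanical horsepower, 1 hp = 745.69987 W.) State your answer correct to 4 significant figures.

1924 metric horsepower

725.3 hp = 735.360 PS and 0.8742 MW = 1188.58 PS.
735.360 + 1188.58 ≈ 1924 PS.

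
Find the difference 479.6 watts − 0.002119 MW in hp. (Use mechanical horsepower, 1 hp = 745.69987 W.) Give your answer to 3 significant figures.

-2.20 horsepower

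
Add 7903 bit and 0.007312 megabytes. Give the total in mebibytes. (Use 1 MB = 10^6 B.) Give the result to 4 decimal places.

0.0079 mebibytes

7903 bit = 0.000942111 MiB and 0.007312 MB = 0.00697327 MiB.
0.000942111 + 0.00697327 ≈ 0.0079 MiB.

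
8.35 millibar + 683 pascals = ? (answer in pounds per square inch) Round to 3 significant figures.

8.35 mbar = 0.121107 psi and 683 Pa = 0.0990608 psi.
0.121107 + 0.0990608 ≈ 0.220 psi.

0.220 pounds per square inch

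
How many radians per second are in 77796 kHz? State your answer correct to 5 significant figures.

1 kHz = 6283.19 radians per second.
So 77796 × 6283.19 ≈ 4.8881e+8 rad/s.

4.8881e+8 rad/s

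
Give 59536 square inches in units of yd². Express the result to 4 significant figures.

1 in² = 0.000771605 square yards.
Then 59536 × 0.000771605 ≈ 45.94 yd².

45.94 yd²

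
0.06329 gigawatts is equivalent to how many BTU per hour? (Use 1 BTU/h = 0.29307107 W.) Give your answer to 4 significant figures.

2.160e+8 BTU per hour

1 gigawatt = 3.41214e+9 BTU/h.
0.06329 × 3.41214e+9 ≈ 2.160e+8 BTU/h.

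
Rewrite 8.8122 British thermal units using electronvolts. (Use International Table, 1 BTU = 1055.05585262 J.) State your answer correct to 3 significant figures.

5.80e+22 eV

1 BTU = 6.58514e+21 electronvolts.
8.8122 × 6.58514e+21 ≈ 5.80e+22 eV.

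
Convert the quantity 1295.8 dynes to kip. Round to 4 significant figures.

2.913e-6 kips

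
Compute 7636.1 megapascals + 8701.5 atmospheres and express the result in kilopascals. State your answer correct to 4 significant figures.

7636.1 MPa = 7.63610e+6 kPa and 8701.5 atm = 881679 kPa.
7.63610e+6 + 881679 ≈ 8.518e+6 kPa.

8.518e+6 kilopascals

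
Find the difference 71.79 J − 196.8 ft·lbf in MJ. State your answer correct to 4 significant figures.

71.79 J = 7.17900 × 10^-5 MJ and 196.8 ft·lbf = 0.000266825 MJ.
7.17900 × 10^-5 − 0.000266825 ≈ -0.0001950 MJ.

-0.0001950 megajoules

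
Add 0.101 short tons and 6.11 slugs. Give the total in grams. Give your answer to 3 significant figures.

0.101 short ton = 91625.7 g and 6.11 slug = 89168.7 g.
91625.7 + 89168.7 ≈ 181000 g.

181000 g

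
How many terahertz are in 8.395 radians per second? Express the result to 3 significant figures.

1 rad/s = 1.59155 × 10^-13 THz.
8.395 × 1.59155 × 10^-13 ≈ 1.34 × 10^-12 THz.

1.34 × 10^-12 terahertz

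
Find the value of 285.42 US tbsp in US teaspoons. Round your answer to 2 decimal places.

856.26 US teaspoons

1 US tablespoon = 3.00000 US tsp.
285.42 × 3.00000 ≈ 856.26 US tsp.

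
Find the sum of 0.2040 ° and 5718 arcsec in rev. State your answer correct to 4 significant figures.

0.004979 revolutions

0.2040 ° = 0.000566667 rev and 5718 arcsec = 0.00441204 rev.
0.000566667 + 0.00441204 ≈ 0.004979 rev.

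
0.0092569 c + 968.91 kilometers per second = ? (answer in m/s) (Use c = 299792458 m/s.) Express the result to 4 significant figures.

0.0092569 c = 2.77515 × 10^6 m/s and 968.91 km/s = 968910 m/s.
2.77515 × 10^6 + 968910 ≈ 3.744 × 10^6 m/s.

3.744 × 10^6 m/s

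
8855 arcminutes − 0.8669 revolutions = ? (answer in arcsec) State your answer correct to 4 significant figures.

-592200 arcsec

8855 arcmin = 531300 arcsec and 0.8669 rev = 1.12350 × 10^6 arcsec.
531300 − 1.12350 × 10^6 ≈ -592200 arcsec.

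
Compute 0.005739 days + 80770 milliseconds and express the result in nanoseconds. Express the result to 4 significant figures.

0.005739 d = 4.95850e+11 ns and 80770 ms = 8.07700e+10 ns.
4.95850e+11 + 8.07700e+10 ≈ 5.766e+11 ns.

5.766e+11 nanoseconds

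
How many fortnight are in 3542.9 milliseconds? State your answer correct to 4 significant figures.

2.929e-6 fortnight

1 ms = 8.26720e-10 fortnight.
Then 3542.9 × 8.26720e-10 ≈ 2.929e-6 fortnight.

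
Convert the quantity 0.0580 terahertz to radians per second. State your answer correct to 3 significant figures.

3.64 × 10^11 radians per second

1 THz = 6.28319 × 10^12 rad/s.
So 0.0580 × 6.28319 × 10^12 ≈ 3.64 × 10^11 rad/s.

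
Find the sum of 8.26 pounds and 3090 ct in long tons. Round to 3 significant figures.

8.26 lb = 0.00368750 long ton and 3090 ct = 0.000608240 long ton.
0.00368750 + 0.000608240 ≈ 0.00430 long ton.

0.00430 long tons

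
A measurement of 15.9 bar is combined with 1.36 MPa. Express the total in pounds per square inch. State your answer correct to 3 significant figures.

428 pounds per square inch

15.9 bar = 230.610 psi and 1.36 MPa = 197.251 psi.
230.610 + 197.251 ≈ 428 psi.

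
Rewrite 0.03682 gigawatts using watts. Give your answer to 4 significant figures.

1 GW = 1.00000 × 10^9 W.
So 0.03682 × 1.00000 × 10^9 ≈ 3.682 × 10^7 W.

3.682 × 10^7 W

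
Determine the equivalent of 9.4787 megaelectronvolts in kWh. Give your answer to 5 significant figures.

1 MeV = 4.45049 × 10^-20 kWh.
So 9.4787 × 4.45049 × 10^-20 ≈ 4.2185 × 10^-19 kWh.

4.2185 × 10^-19 kWh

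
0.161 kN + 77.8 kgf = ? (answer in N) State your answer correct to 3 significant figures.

0.161 kN = 161.000 N and 77.8 kgf = 762.957 N.
161.000 + 762.957 ≈ 924 N.

924 N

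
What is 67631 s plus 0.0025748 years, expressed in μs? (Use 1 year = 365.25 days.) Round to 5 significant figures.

1.4889e+11 microseconds

67631 s = 6.76310e+10 μs and 0.0025748 yr = 8.12545e+10 μs.
6.76310e+10 + 8.12545e+10 ≈ 1.4889e+11 μs.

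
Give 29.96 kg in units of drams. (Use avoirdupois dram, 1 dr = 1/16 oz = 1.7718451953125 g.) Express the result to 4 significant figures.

16910 drams

1 kg = 564.383 drams.
Thus 29.96 × 564.383 ≈ 16910 dr.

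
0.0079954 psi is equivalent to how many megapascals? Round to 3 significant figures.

1 psi = 0.00689476 megapascals.
Thus 0.0079954 × 0.00689476 ≈ 5.51e-5 MPa.

5.51e-5 MPa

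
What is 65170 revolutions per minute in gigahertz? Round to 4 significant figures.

1 revolution per minute = 1.66667 × 10^-11 GHz.
Thus 65170 × 1.66667 × 10^-11 ≈ 1.086 × 10^-6 GHz.

1.086 × 10^-6 GHz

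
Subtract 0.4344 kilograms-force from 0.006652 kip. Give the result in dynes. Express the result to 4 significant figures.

2.533e+6 dynes

0.006652 kip = 2.95896e+6 dyn and 0.4344 kgf = 426001 dyn.
2.95896e+6 − 426001 ≈ 2.533e+6 dyn.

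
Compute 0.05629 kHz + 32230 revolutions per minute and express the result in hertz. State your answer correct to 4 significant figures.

0.05629 kHz = 56.2900 Hz and 32230 rpm = 537.167 Hz.
56.2900 + 537.167 ≈ 593.5 Hz.

593.5 Hz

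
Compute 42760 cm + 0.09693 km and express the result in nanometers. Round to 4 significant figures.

42760 cm = 4.27600 × 10^11 nm and 0.09693 km = 9.69300 × 10^10 nm.
4.27600 × 10^11 + 9.69300 × 10^10 ≈ 5.245 × 10^11 nm.

5.245 × 10^11 nanometers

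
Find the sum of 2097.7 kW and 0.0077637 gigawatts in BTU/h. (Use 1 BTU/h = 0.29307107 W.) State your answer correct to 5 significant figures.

3.3648e+7 BTU/h

2097.7 kW = 7.15765e+6 BTU/h and 0.0077637 GW = 2.64908e+7 BTU/h.
7.15765e+6 + 2.64908e+7 ≈ 3.3648e+7 BTU/h.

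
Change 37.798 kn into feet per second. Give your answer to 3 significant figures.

1 knot = 1.68781 ft/s.
Then 37.798 × 1.68781 ≈ 63.8 ft/s.

63.8 ft/s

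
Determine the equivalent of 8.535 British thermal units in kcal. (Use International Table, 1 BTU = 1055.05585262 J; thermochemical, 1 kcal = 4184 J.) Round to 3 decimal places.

2.152 kilocalories

1 BTU = 0.252164 kcal.
8.535 × 0.252164 ≈ 2.152 kcal.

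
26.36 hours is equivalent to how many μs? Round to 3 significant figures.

1 h = 3.60000 × 10^9 μs.
Thus 26.36 × 3.60000 × 10^9 ≈ 9.49 × 10^10 μs.

9.49 × 10^10 μs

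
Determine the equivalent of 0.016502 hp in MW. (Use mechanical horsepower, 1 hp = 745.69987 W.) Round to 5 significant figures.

1 horsepower = 0.000745700 MW.
Then 0.016502 × 0.000745700 ≈ 1.2306e-5 MW.

1.2306e-5 MW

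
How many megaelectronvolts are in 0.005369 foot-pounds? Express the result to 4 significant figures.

1 foot-pound = 8.46235 × 10^12 MeV.
0.005369 × 8.46235 × 10^12 ≈ 4.543 × 10^10 MeV.

4.543 × 10^10 megaelectronvolts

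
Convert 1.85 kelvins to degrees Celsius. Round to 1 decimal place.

-271.3 degrees Celsius

K = °C + 273.15.
Applying the formula gives -271.3 °C.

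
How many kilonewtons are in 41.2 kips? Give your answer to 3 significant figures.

1 kip = 4.44822 kN.
Then 41.2 × 4.44822 ≈ 183 kN.

183 kN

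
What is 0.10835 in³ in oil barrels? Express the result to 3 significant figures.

1.12 × 10^-5 bbl

1 cubic inch = 0.000103072 oil barrels.
Then 0.10835 × 0.000103072 ≈ 1.12 × 10^-5 bbl.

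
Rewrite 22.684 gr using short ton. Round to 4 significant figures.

1 grain = 7.14286e-8 short ton.
Thus 22.684 × 7.14286e-8 ≈ 1.620e-6 short ton.

1.620e-6 short tons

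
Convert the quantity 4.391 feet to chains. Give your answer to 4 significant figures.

1 ft = 0.0151515 chains.
Thus 4.391 × 0.0151515 ≈ 0.06653 chain.

0.06653 chains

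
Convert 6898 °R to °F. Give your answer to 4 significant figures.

6438 °F

°R = °F + 459.67.
Applying the formula gives 6438 °F.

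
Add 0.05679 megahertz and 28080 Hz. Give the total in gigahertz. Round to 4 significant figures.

8.487 × 10^-5 gigahertz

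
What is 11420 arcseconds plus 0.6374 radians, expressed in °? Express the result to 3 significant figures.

39.7 degrees

11420 arcsec = 3.17222 ° and 0.6374 rad = 36.5203 °.
3.17222 + 36.5203 ≈ 39.7 °.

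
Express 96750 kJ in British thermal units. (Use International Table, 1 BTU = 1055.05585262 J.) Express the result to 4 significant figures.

91700 British thermal units

1 kJ = 0.947817 BTU.
96750 × 0.947817 ≈ 91700 BTU.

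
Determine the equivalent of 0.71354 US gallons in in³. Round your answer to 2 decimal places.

164.83 in³

1 US gallon = 231.000 in³.
Thus 0.71354 × 231.000 ≈ 164.83 in³.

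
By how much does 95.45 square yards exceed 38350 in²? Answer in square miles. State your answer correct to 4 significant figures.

95.45 yd² = 3.08142 × 10^-5 mi² and 38350 in² = 9.55290 × 10^-6 mi².
3.08142 × 10^-5 − 9.55290 × 10^-6 ≈ 2.126 × 10^-5 mi².

2.126 × 10^-5 square miles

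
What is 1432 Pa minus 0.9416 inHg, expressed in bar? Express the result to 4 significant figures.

1432 Pa = 0.0143200 bar and 0.9416 inHg = 0.0318862 bar.
0.0143200 − 0.0318862 ≈ -0.01757 bar.

-0.01757 bar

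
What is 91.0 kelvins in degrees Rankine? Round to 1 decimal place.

°R = K × 9/5.
Applying the formula gives 163.8 °R.

163.8 degrees Rankine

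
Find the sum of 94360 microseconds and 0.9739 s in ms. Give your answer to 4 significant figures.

94360 μs = 94.3600 ms and 0.9739 s = 973.900 ms.
94.3600 + 973.900 ≈ 1068 ms.

1068 ms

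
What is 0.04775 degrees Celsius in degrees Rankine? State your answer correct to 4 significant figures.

°R = (°C + 273.15) × 9/5.
Applying the formula gives 491.8 °R.

491.8 degrees Rankine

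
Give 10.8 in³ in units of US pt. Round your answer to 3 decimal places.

0.374 US pints

1 in³ = 0.0346320 US pt.
10.8 × 0.0346320 ≈ 0.374 US pt.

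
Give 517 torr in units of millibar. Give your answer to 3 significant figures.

1 torr = 1.33322 mbar.
So 517 × 1.33322 ≈ 689 mbar.

689 mbar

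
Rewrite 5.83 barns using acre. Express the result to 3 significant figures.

1.44e-31 acre

1 barn = 2.47105e-32 acre.
So 5.83 × 2.47105e-32 ≈ 1.44e-31 acre.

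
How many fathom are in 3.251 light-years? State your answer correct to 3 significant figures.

1 light-year = 5.17319e+15 fathoms.
Thus 3.251 × 5.17319e+15 ≈ 1.68e+16 fathom.

1.68e+16 fathom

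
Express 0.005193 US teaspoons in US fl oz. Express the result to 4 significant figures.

0.0008655 US fl oz

1 US tsp = 0.166667 US fl oz.
0.005193 × 0.166667 ≈ 0.0008655 US fl oz.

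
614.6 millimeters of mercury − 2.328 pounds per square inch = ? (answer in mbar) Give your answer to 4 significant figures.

658.9 millibar

614.6 mmHg = 819.399 mbar and 2.328 psi = 160.510 mbar.
819.399 − 160.510 ≈ 658.9 mbar.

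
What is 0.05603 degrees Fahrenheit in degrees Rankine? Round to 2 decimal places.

459.73 °R

°R = °F + 459.67.
Applying the formula gives 459.73 °R.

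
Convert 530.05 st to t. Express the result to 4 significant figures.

3.366 metric tons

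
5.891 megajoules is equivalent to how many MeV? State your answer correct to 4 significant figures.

1 MJ = 6.24151 × 10^18 MeV.
5.891 × 6.24151 × 10^18 ≈ 3.677 × 10^19 MeV.

3.677 × 10^19 megaelectronvolts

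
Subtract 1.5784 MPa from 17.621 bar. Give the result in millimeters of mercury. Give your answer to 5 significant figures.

1377.9 mmHg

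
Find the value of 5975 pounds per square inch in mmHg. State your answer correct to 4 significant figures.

309000 mmHg

1 psi = 51.7149 mmHg.
5975 × 51.7149 ≈ 309000 mmHg.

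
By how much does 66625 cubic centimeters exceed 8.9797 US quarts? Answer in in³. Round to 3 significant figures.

66625 cm³ = 4065.71 in³ and 8.9797 US qt = 518.578 in³.
4065.71 − 518.578 ≈ 3550 in³.

3550 in³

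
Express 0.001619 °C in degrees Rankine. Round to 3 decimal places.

491.673 °R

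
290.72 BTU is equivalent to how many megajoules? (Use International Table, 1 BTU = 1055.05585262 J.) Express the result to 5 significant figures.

0.30673 MJ

1 BTU = 0.00105506 megajoules.
Thus 290.72 × 0.00105506 ≈ 0.30673 MJ.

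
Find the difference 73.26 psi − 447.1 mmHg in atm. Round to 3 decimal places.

4.397 atm

73.26 psi = 4.98505 atm and 447.1 mmHg = 0.588290 atm.
4.98505 − 0.588290 ≈ 4.397 atm.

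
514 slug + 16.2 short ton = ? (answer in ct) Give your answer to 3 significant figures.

1.11e+8 ct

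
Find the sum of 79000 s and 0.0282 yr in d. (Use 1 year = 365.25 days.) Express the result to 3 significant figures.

11.2 days

79000 s = 0.9143519 d and 0.0282 yr = 10.30005 d.
0.9143519 + 10.30005 ≈ 11.2 d.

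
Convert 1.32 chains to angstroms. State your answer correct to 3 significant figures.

2.66e+11 Å

1 chain = 2.01168e+11 angstroms.
1.32 × 2.01168e+11 ≈ 2.66e+11 Å.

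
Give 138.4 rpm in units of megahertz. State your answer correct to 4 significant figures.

2.307e-6 MHz

1 revolution per minute = 1.66667e-8 MHz.
Thus 138.4 × 1.66667e-8 ≈ 2.307e-6 MHz.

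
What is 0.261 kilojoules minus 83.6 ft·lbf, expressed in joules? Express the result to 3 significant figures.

0.261 kJ = 261.000 J and 83.6 ft·lbf = 113.346 J.
261.000 − 113.346 ≈ 148 J.

148 joules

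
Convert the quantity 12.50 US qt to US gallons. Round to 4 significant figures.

1 US qt = 0.250000 US gal.
Then 12.50 × 0.250000 ≈ 3.125 US gal.

3.125 US gal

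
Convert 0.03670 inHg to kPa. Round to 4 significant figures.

1 inHg = 3.38639 kPa.
0.03670 × 3.38639 ≈ 0.1243 kPa.

0.1243 kilopascals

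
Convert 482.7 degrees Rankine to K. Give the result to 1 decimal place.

°R = K × 9/5.
Applying the formula gives 268.2 K.

268.2 K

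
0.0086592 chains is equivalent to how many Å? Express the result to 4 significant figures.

1.742e+9 angstroms

1 chain = 2.01168e+11 angstroms.
0.0086592 × 2.01168e+11 ≈ 1.742e+9 Å.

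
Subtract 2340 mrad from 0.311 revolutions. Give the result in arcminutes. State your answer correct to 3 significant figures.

0.311 rev = 6717.60 arcmin and 2340 mrad = 8044.33 arcmin.
6717.60 − 8044.33 ≈ -1330 arcmin.

-1330 arcmin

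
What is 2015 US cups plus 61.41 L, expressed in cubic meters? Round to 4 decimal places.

0.5381 cubic meters

2015 US cup = 0.476725 m³ and 61.41 L = 0.0614100 m³.
0.476725 + 0.0614100 ≈ 0.5381 m³.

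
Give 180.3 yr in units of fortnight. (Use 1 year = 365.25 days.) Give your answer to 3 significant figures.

4700 fortnight

1 yr = 26.0893 fortnight.
Thus 180.3 × 26.0893 ≈ 4700 fortnight.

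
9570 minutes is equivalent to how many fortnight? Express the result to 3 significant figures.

0.475 fortnights

1 minute = 4.96032 × 10^-5 fortnights.
9570 × 4.96032 × 10^-5 ≈ 0.475 fortnight.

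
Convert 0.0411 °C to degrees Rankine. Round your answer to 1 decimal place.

491.7 °R

°R = (°C + 273.15) × 9/5.
Applying the formula gives 491.7 °R.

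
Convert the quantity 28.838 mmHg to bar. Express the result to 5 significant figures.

1 mmHg = 0.001333224 bar.
Thus 28.838 × 0.001333224 ≈ 0.038448 bar.

0.038448 bar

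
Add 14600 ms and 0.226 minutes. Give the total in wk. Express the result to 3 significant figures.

14600 ms = 2.41402 × 10^-5 wk and 0.226 min = 2.24206 × 10^-5 wk.
2.41402 × 10^-5 + 2.24206 × 10^-5 ≈ 4.66 × 10^-5 wk.

4.66 × 10^-5 weeks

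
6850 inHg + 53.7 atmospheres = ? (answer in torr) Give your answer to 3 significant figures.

6850 inHg = 173990 torr and 53.7 atm = 40812.0 torr.
173990 + 40812.0 ≈ 215000 torr.

215000 torr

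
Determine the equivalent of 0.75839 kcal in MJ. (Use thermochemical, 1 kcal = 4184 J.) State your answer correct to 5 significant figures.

0.0031731 megajoules

1 kilocalorie = 0.00418400 megajoules.
0.75839 × 0.00418400 ≈ 0.0031731 MJ.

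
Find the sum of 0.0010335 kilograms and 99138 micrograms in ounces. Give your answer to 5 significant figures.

0.0010335 kg = 0.0364556 oz and 99138 μg = 0.00349699 oz.
0.0364556 + 0.00349699 ≈ 0.039953 oz.

0.039953 oz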